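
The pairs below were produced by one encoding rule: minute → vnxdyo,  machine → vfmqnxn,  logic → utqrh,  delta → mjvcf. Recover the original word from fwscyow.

written

Shifts by position in minute: pos 0: m→v (+9), pos 1: i→n (+5), pos 2: n→x (+10), pos 3: u→d (+9), pos 4: t→y (+5), pos 5: e→o (+10) — repeating every 3. The shifts repeat in a cycle of length 3: positions 0,1,… shift by +9, +5, +10, then the pattern repeats.
Undoing it on fwscyow: f−9=w, w−5=r, s−10=i, c−9=t, y−5=t, o−10=e, w−9=n.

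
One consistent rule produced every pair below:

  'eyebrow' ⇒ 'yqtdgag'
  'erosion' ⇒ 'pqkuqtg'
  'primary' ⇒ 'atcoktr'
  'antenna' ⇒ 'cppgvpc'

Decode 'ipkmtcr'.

parking

The output letters match the input read backwards, each shifted +2: eyebrow reversed is worbeye. Two steps: reverse the string, then apply a Caesar shift of +2.
Undoing it on ipkmtcr: shift back: i−2=g, p−2=n, k−2=i, m−2=k, t−2=r, c−2=a, r−2=p → gnikrap; then reverse → parking.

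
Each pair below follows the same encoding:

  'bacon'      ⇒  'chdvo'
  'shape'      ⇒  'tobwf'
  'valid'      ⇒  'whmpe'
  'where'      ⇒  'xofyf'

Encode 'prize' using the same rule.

The shifts repeat in a cycle of length 2: positions 0,1,… shift by +1, +7, then the pattern repeats.
For prize: p+1=q, r+7=y, i+1=j, z+7=g, e+1=f.

qyjgf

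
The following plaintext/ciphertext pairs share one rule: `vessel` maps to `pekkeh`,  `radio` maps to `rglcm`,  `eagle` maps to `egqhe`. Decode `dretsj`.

v(21)→p(15) and e(4)→e(4) fit y≡19x+6 (mod 26); the inverse of 19 mod 26 is 11. This is an affine cipher: with a=0,…,z=25, each position x becomes (19x+6) mod 26.
Undoing it on dretsj: d(3)→11·(3−6)≡19=t; r(17)→11·(17−6)≡17=r; e(4)→11·(4−6)≡4=e; t(19)→11·(19−6)≡13=n; s(18)→11·(18−6)≡2=c; j(9)→11·(9−6)≡7=h (all mod 26).

trench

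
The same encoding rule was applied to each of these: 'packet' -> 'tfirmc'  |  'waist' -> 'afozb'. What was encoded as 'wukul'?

In packet: p→t is +4, a→f is +5, c→i is +6, k→r is +7 — the shift increases by 1 each position. Each letter shifts forward by (position + 4), i.e. 4, 5, 6, … — the shift grows by one for each successive letter.
Reversing it on wukul: w−4=s, u−5=p, k−6=e, u−7=n, l−8=d.

spend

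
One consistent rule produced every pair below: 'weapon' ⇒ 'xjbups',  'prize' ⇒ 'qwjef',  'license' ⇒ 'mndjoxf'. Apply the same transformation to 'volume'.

wtmznj

Shifts by position in weapon: pos 0: w→x (+1), pos 1: e→j (+5), pos 2: a→b (+1), pos 3: p→u (+5) — repeating every 2. The shifts repeat in a cycle of length 2: positions 0,1,… shift by +1, +5, then the pattern repeats.
On volume: v+1=w, o+5=t, l+1=m, u+5=z, m+1=n, e+5=j.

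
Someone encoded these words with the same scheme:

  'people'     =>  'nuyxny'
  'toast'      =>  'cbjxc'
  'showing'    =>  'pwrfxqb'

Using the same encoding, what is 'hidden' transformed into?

wnmmrq

Two steps: reverse the string, then apply a Caesar shift of +9.
For hidden: reverse → neddih; then shift: n+9=w, e+9=n, d+9=m, d+9=m, i+9=r, h+9=q.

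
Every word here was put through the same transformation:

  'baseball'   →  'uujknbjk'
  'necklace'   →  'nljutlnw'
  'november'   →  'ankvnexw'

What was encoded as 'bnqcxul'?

The output letters match the input read backwards, each shifted +9: baseball reversed is llabesab. Two steps: reverse the string, then apply a Caesar shift of +9.
Decoding bnqcxul: shift back: b−9=s, n−9=e, q−9=h, c−9=t, x−9=o, u−9=l, l−9=c → sehtolc; then reverse → clothes.

clothes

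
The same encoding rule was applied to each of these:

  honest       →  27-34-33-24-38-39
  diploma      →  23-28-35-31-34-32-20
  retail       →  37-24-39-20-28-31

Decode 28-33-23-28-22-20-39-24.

The number is (letter's place in the alphabet, a=1) + 19.
Decoding 28-33-23-28-22-20-39-24: 28→(28−19)÷1=9=i, 33→(33−19)÷1=14=n, 23→(23−19)÷1=4=d, 28→(28−19)÷1=9=i, 22→(22−19)÷1=3=c, 20→(20−19)÷1=1=a, 39→(39−19)÷1=20=t, 24→(24−19)÷1=5=e.

indicate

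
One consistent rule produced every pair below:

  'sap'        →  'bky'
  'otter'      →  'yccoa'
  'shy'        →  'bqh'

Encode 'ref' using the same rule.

aoo

The rule splits by letter class: vowels +10, consonants +9.
Applying it to ref: r(cons)+9=a, e(vowel)+10=o, f(cons)+9=o.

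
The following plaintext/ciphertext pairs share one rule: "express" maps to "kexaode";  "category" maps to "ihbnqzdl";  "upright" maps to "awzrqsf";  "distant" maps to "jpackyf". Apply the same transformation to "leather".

rlicrpd

In express: e→k is +6, x→e is +7, p→x is +8, r→a is +9 — the shift increases by 1 each position. Each letter shifts forward by (position + 6), i.e. 6, 7, 8, … — the shift grows by one for each successive letter.
On leather: l+6=r, e+7=l, a+8=i, t+9=c, h+10=r, e+11=p, r+12=d.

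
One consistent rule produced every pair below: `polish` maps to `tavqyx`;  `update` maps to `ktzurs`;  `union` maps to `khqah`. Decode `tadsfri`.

poverty

p(15)→t(19) and o(14)→a(0) fit y≡19x+20 (mod 26); the inverse of 19 mod 26 is 11. This is an affine cipher: with a=0,…,z=25, each position x becomes (19x+20) mod 26.
Decoding tadsfri: t(19)→11·(19−20)≡15=p; a(0)→11·(0−20)≡14=o; d(3)→11·(3−20)≡21=v; s(18)→11·(18−20)≡4=e; f(5)→11·(5−20)≡17=r; r(17)→11·(17−20)≡19=t; i(8)→11·(8−20)≡24=y (all mod 26).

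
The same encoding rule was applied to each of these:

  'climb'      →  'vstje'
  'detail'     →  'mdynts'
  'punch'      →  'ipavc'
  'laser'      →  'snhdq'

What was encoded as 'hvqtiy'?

script

c(2)→v(21) and l(11)→s(18) fit y≡17x+13 (mod 26); the inverse of 17 mod 26 is 23. Each letter's alphabet position (a=0..z=25) is mapped through 17·x+13 mod 26 — an affine cipher.
Reversing it on hvqtiy: h(7)→23·(7−13)≡18=s; v(21)→23·(21−13)≡2=c; q(16)→23·(16−13)≡17=r; t(19)→23·(19−13)≡8=i; i(8)→23·(8−13)≡15=p; y(24)→23·(24−13)≡19=t (all mod 26).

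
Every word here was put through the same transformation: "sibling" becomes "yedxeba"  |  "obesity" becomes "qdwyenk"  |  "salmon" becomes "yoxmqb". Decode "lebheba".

finding

s(18)→y(24) and i(8)→e(4) fit y≡15x+14 (mod 26); the inverse of 15 mod 26 is 7. Treating letters as 0–25, the rule is x ↦ 15x + 14 (mod 26).
Reversing it on lebheba: l(11)→7·(11−14)≡5=f; e(4)→7·(4−14)≡8=i; b(1)→7·(1−14)≡13=n; h(7)→7·(7−14)≡3=d; e(4)→7·(4−14)≡8=i; b(1)→7·(1−14)≡13=n; a(0)→7·(0−14)≡6=g (all mod 26).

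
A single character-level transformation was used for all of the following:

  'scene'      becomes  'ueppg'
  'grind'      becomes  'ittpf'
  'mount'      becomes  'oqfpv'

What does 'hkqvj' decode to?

A repeating key of period 3 is used — shifts +2, +2, +11 over and over.
Reversing it on hkqvj: h−2=f, k−2=i, q−11=f, v−2=t, j−2=h.

fifth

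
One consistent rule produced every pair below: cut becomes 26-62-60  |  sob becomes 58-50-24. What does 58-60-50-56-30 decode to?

store

c(#3)→26 and u(#21)→62: differences scale by 2, so n = 2·pos + 20. Each letter becomes 2×(its alphabet position, a=1..z=26) + 20.
Undoing it on 58-60-50-56-30: 58→(58−20)÷2=19=s, 60→(60−20)÷2=20=t, 50→(50−20)÷2=15=o, 56→(56−20)÷2=18=r, 30→(30−20)÷2=5=e.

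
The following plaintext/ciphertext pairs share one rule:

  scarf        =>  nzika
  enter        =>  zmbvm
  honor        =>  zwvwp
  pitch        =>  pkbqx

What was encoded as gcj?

The output letters match the input read backwards, each shifted +8: scarf reversed is fracs. The word is reversed, then every letter is shifted forward by 8.
Reversing it on gcj: shift back: g−8=y, c−8=u, j−8=b → yub; then reverse → buy.

buy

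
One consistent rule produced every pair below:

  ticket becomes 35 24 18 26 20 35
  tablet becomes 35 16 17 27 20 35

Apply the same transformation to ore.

t is letter #20 and maps to 35: an offset of 15. The number is (letter's place in the alphabet, a=1) + 15.
Applying it to ore: o=15→30, r=18→33, e=5→20.

30 33 20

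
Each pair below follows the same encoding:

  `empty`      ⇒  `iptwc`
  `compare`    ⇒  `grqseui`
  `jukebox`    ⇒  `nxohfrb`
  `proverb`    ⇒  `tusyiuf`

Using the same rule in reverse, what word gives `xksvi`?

those

Shifts by position in empty: pos 0: e→i (+4), pos 1: m→p (+3), pos 2: p→t (+4), pos 3: t→w (+3) — repeating every 2. The shifts repeat in a cycle of length 2: positions 0,1,… shift by +4, +3, then the pattern repeats.
Reversing it on xksvi: x−4=t, k−3=h, s−4=o, v−3=s, i−4=e.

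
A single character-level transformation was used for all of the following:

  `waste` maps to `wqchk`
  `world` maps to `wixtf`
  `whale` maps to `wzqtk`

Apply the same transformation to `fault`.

pqmth

w(22)→w(22) and a(0)→q(16) fit y≡5x+16 (mod 26); the inverse of 5 mod 26 is 21. Treating letters as 0–25, the rule is x ↦ 5x + 16 (mod 26).
Applying it to fault: f(5)→5·5+16≡15=p; a(0)→5·0+16≡16=q; u(20)→5·20+16≡12=m; l(11)→5·11+16≡19=t; t(19)→5·19+16≡7=h (all mod 26).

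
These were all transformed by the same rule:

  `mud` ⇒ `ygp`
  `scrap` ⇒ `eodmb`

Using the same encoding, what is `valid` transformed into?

Compare letters: m→y is +12, u→g is +12, d→p is +12 — a constant shift. Every letter moves 12 places later in the alphabet, wrapping around z→a.
On valid: v+12=h, a+12=m, l+12=x, i+12=u, d+12=p.

hmxup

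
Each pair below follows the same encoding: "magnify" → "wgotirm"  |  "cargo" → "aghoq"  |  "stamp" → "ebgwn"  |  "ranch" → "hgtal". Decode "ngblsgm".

pathway

This is an affine cipher: with a=0,…,z=25, each position x becomes (23x+6) mod 26.
Decoding ngblsgm: n(13)→17·(13−6)≡15=p; g(6)→17·(6−6)≡0=a; b(1)→17·(1−6)≡19=t; l(11)→17·(11−6)≡7=h; s(18)→17·(18−6)≡22=w; g(6)→17·(6−6)≡0=a; m(12)→17·(12−6)≡24=y (all mod 26).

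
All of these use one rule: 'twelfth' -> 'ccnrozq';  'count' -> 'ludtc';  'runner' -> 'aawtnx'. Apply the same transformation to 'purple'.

Shifts by position in twelfth: pos 0: t→c (+9), pos 1: w→c (+6), pos 2: e→n (+9), pos 3: l→r (+6) — repeating every 2. The shifts repeat in a cycle of length 2: positions 0,1,… shift by +9, +6, then the pattern repeats.
For purple: p+9=y, u+6=a, r+9=a, p+6=v, l+9=u, e+6=k.

yaavuk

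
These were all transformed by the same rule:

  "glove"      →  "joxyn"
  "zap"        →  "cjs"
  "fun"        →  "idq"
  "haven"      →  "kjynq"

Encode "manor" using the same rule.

pjqxu

Two shifts are in play — +9 for a/e/i/o/u, +3 for every other letter.
For manor: m(cons)+3=p, a(vowel)+9=j, n(cons)+3=q, o(vowel)+9=x, r(cons)+3=u.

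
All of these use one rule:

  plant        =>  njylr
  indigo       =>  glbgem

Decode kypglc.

Compare letters: p→n is +24, l→j is +24, a→y is +24 — a constant shift. Every letter moves 24 places later in the alphabet, wrapping around z→a.
Decoding kypglc: k−24=m, y−24=a, p−24=r, g−24=i, l−24=n, c−24=e.

marine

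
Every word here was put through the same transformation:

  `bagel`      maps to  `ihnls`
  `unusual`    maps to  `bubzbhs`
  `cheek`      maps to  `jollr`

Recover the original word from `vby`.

our

This is a Caesar cipher with shift 7.
Reversing it on vby: v−7=o, b−7=u, y−7=r.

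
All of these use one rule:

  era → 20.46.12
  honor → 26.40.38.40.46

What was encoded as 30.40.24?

Each letter becomes 2×(its alphabet position, a=1..z=26) + 10.
Undoing it on 30.40.24: 30→(30−10)÷2=10=j, 40→(40−10)÷2=15=o, 24→(24−10)÷2=7=g.

jog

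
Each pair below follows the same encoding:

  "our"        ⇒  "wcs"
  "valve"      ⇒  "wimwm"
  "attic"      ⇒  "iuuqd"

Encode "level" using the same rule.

The shift depends on letter class: consonant r→s is +1, but vowel o→w is +8. The rule splits by letter class: vowels +8, consonants +1.
Applying it to level: l(cons)+1=m, e(vowel)+8=m, v(cons)+1=w, e(vowel)+8=m, l(cons)+1=m.

mmwmm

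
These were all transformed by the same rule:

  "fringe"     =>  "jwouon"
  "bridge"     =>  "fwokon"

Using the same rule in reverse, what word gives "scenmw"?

In fringe: f→j is +4, r→w is +5, i→o is +6, n→u is +7 — the shift increases by 1 each position. Letter i (0-indexed) is shifted by i+4, so successive shifts are 4, 5, 6, ….
Undoing it on scenmw: s−4=o, c−5=x, e−6=y, n−7=g, m−8=e, w−9=n.

oxygen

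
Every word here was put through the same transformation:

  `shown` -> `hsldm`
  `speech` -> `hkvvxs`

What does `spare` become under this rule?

This is the alphabet-reversal cipher (Atbash): a becomes z, b becomes y, etc.
For spare: s↔h, p↔k, a↔z, r↔i, e↔v.

hkziv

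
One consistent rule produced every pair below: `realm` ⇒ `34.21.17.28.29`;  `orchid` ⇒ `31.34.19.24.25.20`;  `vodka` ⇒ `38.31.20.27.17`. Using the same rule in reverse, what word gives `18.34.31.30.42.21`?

r is letter #18 and maps to 34: an offset of 16. Letters become their 1-based position plus 16 (so a→17, b→18, …).
Reversing it on 18.34.31.30.42.21: 18→(18−16)÷1=2=b, 34→(34−16)÷1=18=r, 31→(31−16)÷1=15=o, 30→(30−16)÷1=14=n, 42→(42−16)÷1=26=z, 21→(21−16)÷1=5=e.

bronze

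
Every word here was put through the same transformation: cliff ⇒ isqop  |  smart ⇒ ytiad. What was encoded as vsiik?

plaza

In cliff: c→i is +6, l→s is +7, i→q is +8, f→o is +9 — the shift increases by 1 each position. The shift increases by 1 at each position, starting from +6: 6, 7, 8, ….
Decoding vsiik: v−6=p, s−7=l, i−8=a, i−9=z, k−10=a.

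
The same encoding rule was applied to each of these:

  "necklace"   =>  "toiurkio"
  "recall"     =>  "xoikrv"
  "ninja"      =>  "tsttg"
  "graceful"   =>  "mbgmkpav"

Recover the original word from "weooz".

quiet

Shifts by position in necklace: pos 0: n→t (+6), pos 1: e→o (+10), pos 2: c→i (+6), pos 3: k→u (+10) — repeating every 2. The shifts repeat in a cycle of length 2: positions 0,1,… shift by +6, +10, then the pattern repeats.
Reversing it on weooz: w−6=q, e−10=u, o−6=i, o−10=e, z−6=t.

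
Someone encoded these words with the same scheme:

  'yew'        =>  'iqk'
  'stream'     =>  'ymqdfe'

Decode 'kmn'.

The output letters match the input read backwards, each shifted +12: yew reversed is wey. Two steps: reverse the string, then apply a Caesar shift of +12.
Reversing it on kmn: shift back: k−12=y, m−12=a, n−12=b → yab; then reverse → bay.

bay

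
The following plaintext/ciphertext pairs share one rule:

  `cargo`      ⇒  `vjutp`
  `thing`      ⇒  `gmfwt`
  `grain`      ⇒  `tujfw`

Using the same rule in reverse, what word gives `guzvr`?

Treating letters as 0–25, the rule is x ↦ 19x + 9 (mod 26).
Undoing it on guzvr: g(6)→11·(6−9)≡19=t; u(20)→11·(20−9)≡17=r; z(25)→11·(25−9)≡20=u; v(21)→11·(21−9)≡2=c; r(17)→11·(17−9)≡10=k (all mod 26).

truck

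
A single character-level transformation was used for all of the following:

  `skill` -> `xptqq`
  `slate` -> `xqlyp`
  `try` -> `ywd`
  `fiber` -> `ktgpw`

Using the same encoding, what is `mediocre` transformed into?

Two shifts are in play — +11 for a/e/i/o/u, +5 for every other letter.
Applying it to mediocre: m(cons)+5=r, e(vowel)+11=p, d(cons)+5=i, i(vowel)+11=t, o(vowel)+11=z, c(cons)+5=h, r(cons)+5=w, e(vowel)+11=p.

rpitzhwp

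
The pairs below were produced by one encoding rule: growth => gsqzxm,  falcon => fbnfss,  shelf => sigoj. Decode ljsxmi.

In growth: g→g is +0, r→s is +1, o→q is +2, w→z is +3 — the shift increases by 1 each position. Each letter shifts forward by its position index (0, 1, 2, …) — the shift grows by one for each successive letter.
Undoing it on ljsxmi: l−0=l, j−1=i, s−2=q, x−3=u, m−4=i, i−5=d.

liquid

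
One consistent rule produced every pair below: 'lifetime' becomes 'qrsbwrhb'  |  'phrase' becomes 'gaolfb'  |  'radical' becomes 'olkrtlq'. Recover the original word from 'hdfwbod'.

l(11)→q(16) and i(8)→r(17) fit y≡17x+11 (mod 26); the inverse of 17 mod 26 is 23. This is an affine cipher: with a=0,…,z=25, each position x becomes (17x+11) mod 26.
Undoing it on hdfwbod: h(7)→23·(7−11)≡12=m; d(3)→23·(3−11)≡24=y; f(5)→23·(5−11)≡18=s; w(22)→23·(22−11)≡19=t; b(1)→23·(1−11)≡4=e; o(14)→23·(14−11)≡17=r; d(3)→23·(3−11)≡24=y (all mod 26).

mystery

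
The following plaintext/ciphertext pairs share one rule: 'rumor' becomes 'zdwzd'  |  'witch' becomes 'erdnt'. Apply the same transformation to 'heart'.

pnkcf

In rumor: r→z is +8, u→d is +9, m→w is +10, o→z is +11 — the shift increases by 1 each position. Each letter shifts forward by (position + 8), i.e. 8, 9, 10, … — the shift grows by one for each successive letter.
On heart: h+8=p, e+9=n, a+10=k, r+11=c, t+12=f.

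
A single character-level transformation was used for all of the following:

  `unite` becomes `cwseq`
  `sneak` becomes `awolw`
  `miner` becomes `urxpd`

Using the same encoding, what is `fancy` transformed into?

In unite: u→c is +8, n→w is +9, i→s is +10, t→e is +11 — the shift increases by 1 each position. The shift increases by 1 at each position, starting from +8: 8, 9, 10, ….
For fancy: f+8=n, a+9=j, n+10=x, c+11=n, y+12=k.

njxnk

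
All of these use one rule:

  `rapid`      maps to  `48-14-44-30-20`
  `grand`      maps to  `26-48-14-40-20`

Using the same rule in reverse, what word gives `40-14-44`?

nap

Each letter becomes 2×(its alphabet position, a=1..z=26) + 12.
Decoding 40-14-44: 40→(40−12)÷2=14=n, 14→(14−12)÷2=1=a, 44→(44−12)÷2=16=p.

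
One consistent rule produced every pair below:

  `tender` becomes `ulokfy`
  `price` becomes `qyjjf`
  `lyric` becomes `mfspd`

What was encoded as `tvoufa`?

sonnet

The shifts repeat in a cycle of length 2: positions 0,1,… shift by +1, +7, then the pattern repeats.
Decoding tvoufa: t−1=s, v−7=o, o−1=n, u−7=n, f−1=e, a−7=t.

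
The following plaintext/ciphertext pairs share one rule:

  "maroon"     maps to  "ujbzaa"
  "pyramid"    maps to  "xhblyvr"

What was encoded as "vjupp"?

naked

Each letter shifts forward by (position + 8), i.e. 8, 9, 10, … — the shift grows by one for each successive letter.
Decoding vjupp: v−8=n, j−9=a, u−10=k, p−11=e, p−12=d.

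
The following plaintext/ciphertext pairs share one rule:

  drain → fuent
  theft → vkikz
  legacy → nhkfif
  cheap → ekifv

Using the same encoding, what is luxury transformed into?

nxbzxf

The shift increases by 1 at each position, starting from +2: 2, 3, 4, ….
On luxury: l+2=n, u+3=x, x+4=b, u+5=z, r+6=x, y+7=f.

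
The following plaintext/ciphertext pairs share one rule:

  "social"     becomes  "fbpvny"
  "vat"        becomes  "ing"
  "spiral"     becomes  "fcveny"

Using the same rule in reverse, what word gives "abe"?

Compare letters: s→f is +13, o→b is +13, c→p is +13 — a constant shift. This is a Caesar cipher with shift 13.
Decoding abe: a−13=n, b−13=o, e−13=r.

nor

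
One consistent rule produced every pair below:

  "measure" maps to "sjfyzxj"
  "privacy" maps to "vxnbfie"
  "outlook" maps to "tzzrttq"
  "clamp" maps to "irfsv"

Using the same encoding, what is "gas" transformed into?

mfy

The shift depends on letter class: consonant m→s is +6, but vowel e→j is +5. Vowels shift forward by 5 and consonants shift forward by 6.
Applying it to gas: g(cons)+6=m, a(vowel)+5=f, s(cons)+6=y.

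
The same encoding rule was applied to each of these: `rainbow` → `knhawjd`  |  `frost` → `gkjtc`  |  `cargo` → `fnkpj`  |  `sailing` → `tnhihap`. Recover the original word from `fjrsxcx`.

r(17)→k(10) and a(0)→n(13) fit y≡9x+13 (mod 26); the inverse of 9 mod 26 is 3. Each letter's alphabet position (a=0..z=25) is mapped through 9·x+13 mod 26 — an affine cipher.
Undoing it on fjrsxcx: f(5)→3·(5−13)≡2=c; j(9)→3·(9−13)≡14=o; r(17)→3·(17−13)≡12=m; s(18)→3·(18−13)≡15=p; x(23)→3·(23−13)≡4=e; c(2)→3·(2−13)≡19=t; x(23)→3·(23−13)≡4=e (all mod 26).

compete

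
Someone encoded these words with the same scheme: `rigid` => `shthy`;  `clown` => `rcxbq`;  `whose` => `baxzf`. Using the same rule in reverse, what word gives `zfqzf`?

sense

Each letter's alphabet position (a=0..z=25) is mapped through 7·x+3 mod 26 — an affine cipher.
Decoding zfqzf: z(25)→15·(25−3)≡18=s; f(5)→15·(5−3)≡4=e; q(16)→15·(16−3)≡13=n; z(25)→15·(25−3)≡18=s; f(5)→15·(5−3)≡4=e (all mod 26).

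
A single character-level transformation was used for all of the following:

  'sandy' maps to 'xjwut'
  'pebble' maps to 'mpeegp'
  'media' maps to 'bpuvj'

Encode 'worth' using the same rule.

drcsa

Each letter's alphabet position (a=0..z=25) is mapped through 21·x+9 mod 26 — an affine cipher.
Applying it to worth: w(22)→21·22+9≡3=d; o(14)→21·14+9≡17=r; r(17)→21·17+9≡2=c; t(19)→21·19+9≡18=s; h(7)→21·7+9≡0=a (all mod 26).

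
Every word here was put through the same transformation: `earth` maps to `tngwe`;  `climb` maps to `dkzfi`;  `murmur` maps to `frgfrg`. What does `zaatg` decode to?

inner

e(4)→t(19) and a(0)→n(13) fit y≡21x+13 (mod 26); the inverse of 21 mod 26 is 5. Treating letters as 0–25, the rule is x ↦ 21x + 13 (mod 26).
Undoing it on zaatg: z(25)→5·(25−13)≡8=i; a(0)→5·(0−13)≡13=n; a(0)→5·(0−13)≡13=n; t(19)→5·(19−13)≡4=e; g(6)→5·(6−13)≡17=r (all mod 26).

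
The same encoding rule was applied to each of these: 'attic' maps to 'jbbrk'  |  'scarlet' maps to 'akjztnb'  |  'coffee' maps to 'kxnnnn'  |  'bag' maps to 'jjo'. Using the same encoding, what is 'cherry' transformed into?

kpnzzg

The shift depends on letter class: consonant t→b is +8, but vowel a→j is +9. The rule splits by letter class: vowels +9, consonants +8.
For cherry: c(cons)+8=k, h(cons)+8=p, e(vowel)+9=n, r(cons)+8=z, r(cons)+8=z, y(cons)+8=g.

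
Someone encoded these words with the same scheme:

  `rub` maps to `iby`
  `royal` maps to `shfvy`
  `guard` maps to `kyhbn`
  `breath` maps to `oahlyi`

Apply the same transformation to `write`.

lapyd

Read the word backwards and shift each letter +7.
On write: reverse → etirw; then shift: e+7=l, t+7=a, i+7=p, r+7=y, w+7=d.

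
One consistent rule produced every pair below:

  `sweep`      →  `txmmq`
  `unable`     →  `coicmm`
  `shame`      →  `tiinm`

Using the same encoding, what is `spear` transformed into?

tqmis

The shift depends on letter class: consonant s→t is +1, but vowel e→m is +8. Two shifts are in play — +8 for a/e/i/o/u, +1 for every other letter.
Applying it to spear: s(cons)+1=t, p(cons)+1=q, e(vowel)+8=m, a(vowel)+8=i, r(cons)+1=s.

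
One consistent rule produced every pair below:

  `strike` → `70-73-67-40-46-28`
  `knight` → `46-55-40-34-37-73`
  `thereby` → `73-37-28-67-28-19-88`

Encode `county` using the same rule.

22-58-76-55-73-88

s(#19)→70 and t(#20)→73: differences scale by 3, so n = 3·pos + 13. With a=1..z=26, the number is 3·pos + 13.
For county: c=3→22, o=15→58, u=21→76, n=14→55, t=20→73, y=25→88.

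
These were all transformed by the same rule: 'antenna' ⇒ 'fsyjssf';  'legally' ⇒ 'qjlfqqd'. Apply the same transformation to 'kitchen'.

Compare letters: a→f is +5, n→s is +5, t→y is +5 — a constant shift. This is a Caesar cipher with shift 5.
Applying it to kitchen: k+5=p, i+5=n, t+5=y, c+5=h, h+5=m, e+5=j, n+5=s.

pnyhmjs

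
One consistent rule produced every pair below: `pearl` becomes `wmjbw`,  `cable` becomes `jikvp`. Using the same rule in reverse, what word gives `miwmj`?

fancy

In pearl: p→w is +7, e→m is +8, a→j is +9, r→b is +10 — the shift increases by 1 each position. Each letter shifts forward by (position + 7), i.e. 7, 8, 9, … — the shift grows by one for each successive letter.
Decoding miwmj: m−7=f, i−8=a, w−9=n, m−10=c, j−11=y.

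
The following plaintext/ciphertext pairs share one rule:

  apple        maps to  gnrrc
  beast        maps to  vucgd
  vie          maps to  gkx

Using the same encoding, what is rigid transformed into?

fkikt

Read the word backwards and shift each letter +2.
For rigid: reverse → digir; then shift: d+2=f, i+2=k, g+2=i, i+2=k, r+2=t.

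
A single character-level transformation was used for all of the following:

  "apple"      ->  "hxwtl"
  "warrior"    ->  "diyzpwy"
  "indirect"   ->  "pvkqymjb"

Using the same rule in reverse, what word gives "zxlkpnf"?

Shifts by position in apple: pos 0: a→h (+7), pos 1: p→x (+8), pos 2: p→w (+7), pos 3: l→t (+8) — repeating every 2. The shifts repeat in a cycle of length 2: positions 0,1,… shift by +7, +8, then the pattern repeats.
Decoding zxlkpnf: z−7=s, x−8=p, l−7=e, k−8=c, p−7=i, n−8=f, f−7=y.

specify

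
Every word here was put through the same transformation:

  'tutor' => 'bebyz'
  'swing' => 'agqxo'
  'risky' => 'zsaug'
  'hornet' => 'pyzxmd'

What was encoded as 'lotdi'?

Shifts by position in tutor: pos 0: t→b (+8), pos 1: u→e (+10), pos 2: t→b (+8), pos 3: o→y (+10) — repeating every 2. A repeating key of period 2 is used — shifts +8, +10 over and over.
Reversing it on lotdi: l−8=d, o−10=e, t−8=l, d−10=t, i−8=a.

delta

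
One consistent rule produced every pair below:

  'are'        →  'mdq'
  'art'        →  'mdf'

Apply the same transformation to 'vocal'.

haomx

Each letter is shifted forward by 12 in the alphabet (a Caesar shift of +12).
Applying it to vocal: v+12=h, o+12=a, c+12=o, a+12=m, l+12=x.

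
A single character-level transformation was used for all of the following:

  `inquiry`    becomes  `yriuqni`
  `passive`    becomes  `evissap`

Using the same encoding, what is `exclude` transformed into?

The output letters match the input read backwards: inquiry reversed is yriuqni. It's just the letters in reverse order.
For exclude: reverse → edulcxe.

edulcxe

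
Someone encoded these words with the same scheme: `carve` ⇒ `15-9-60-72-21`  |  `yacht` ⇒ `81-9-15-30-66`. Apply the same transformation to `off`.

The formula is n = 3×(alphabet index, a=1) + 6.
On off: o=15→51, f=6→24, f=6→24.

51-24-24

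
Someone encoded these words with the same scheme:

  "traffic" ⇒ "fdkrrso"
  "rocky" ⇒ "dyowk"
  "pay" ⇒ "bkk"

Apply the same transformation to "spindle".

ebszpxo

The shift depends on letter class: consonant t→f is +12, but vowel a→k is +10. The rule splits by letter class: vowels +10, consonants +12.
On spindle: s(cons)+12=e, p(cons)+12=b, i(vowel)+10=s, n(cons)+12=z, d(cons)+12=p, l(cons)+12=x, e(vowel)+10=o.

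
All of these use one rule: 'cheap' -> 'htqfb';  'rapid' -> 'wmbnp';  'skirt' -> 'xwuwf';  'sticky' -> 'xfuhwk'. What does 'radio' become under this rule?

wmpna

Shifts by position in cheap: pos 0: c→h (+5), pos 1: h→t (+12), pos 2: e→q (+12), pos 3: a→f (+5), pos 4: p→b (+12) — repeating every 3. It's a Vigenère-style cipher with numeric key [5,12,12]: position i shifts by key[i mod 3].
For radio: r+5=w, a+12=m, d+12=p, i+5=n, o+12=a.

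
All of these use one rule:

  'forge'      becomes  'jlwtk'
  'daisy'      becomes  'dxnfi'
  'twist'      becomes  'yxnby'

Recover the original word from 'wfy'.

The output letters match the input read backwards, each shifted +5: forge reversed is egrof. The word is reversed, then every letter is shifted forward by 5.
Undoing it on wfy: shift back: w−5=r, f−5=a, y−5=t → rat; then reverse → tar.

tar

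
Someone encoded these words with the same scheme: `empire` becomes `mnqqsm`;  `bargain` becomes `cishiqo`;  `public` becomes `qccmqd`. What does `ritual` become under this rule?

squcim

The shift depends on letter class: consonant m→n is +1, but vowel e→m is +8. The rule splits by letter class: vowels +8, consonants +1.
On ritual: r(cons)+1=s, i(vowel)+8=q, t(cons)+1=u, u(vowel)+8=c, a(vowel)+8=i, l(cons)+1=m.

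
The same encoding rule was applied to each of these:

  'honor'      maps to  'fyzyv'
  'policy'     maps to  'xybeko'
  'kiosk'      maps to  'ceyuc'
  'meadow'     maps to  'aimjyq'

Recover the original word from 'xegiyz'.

pigeon

h(7)→f(5) and o(14)→y(24) fit y≡25x+12 (mod 26); the inverse of 25 mod 26 is 25. This is an affine cipher: with a=0,…,z=25, each position x becomes (25x+12) mod 26.
Undoing it on xegiyz: x(23)→25·(23−12)≡15=p; e(4)→25·(4−12)≡8=i; g(6)→25·(6−12)≡6=g; i(8)→25·(8−12)≡4=e; y(24)→25·(24−12)≡14=o; z(25)→25·(25−12)≡13=n (all mod 26).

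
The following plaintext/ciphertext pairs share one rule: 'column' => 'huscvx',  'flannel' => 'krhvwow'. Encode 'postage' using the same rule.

uuzbjqp

In column: c→h is +5, o→u is +6, l→s is +7, u→c is +8 — the shift increases by 1 each position. The shift increases by 1 at each position, starting from +5: 5, 6, 7, ….
On postage: p+5=u, o+6=u, s+7=z, t+8=b, a+9=j, g+10=q, e+11=p.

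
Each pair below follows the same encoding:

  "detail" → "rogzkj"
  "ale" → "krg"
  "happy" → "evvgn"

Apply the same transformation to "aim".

The output letters match the input read backwards, each shifted +6: detail reversed is liated. Two steps: reverse the string, then apply a Caesar shift of +6.
For aim: reverse → mia; then shift: m+6=s, i+6=o, a+6=g.

sog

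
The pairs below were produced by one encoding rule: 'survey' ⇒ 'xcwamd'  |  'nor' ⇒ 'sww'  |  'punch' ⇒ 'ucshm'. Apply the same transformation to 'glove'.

The shift depends on letter class: consonant s→x is +5, but vowel u→c is +8. Vowels shift forward by 8 and consonants shift forward by 5.
On glove: g(cons)+5=l, l(cons)+5=q, o(vowel)+8=w, v(cons)+5=a, e(vowel)+8=m.

lqwam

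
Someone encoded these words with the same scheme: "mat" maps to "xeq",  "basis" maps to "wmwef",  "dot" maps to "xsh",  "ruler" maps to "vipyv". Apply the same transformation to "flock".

Two steps: reverse the string, then apply a Caesar shift of +4.
For flock: reverse → kcolf; then shift: k+4=o, c+4=g, o+4=s, l+4=p, f+4=j.

ogspj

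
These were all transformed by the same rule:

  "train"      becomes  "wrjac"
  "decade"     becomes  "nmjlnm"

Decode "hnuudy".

pulley

The output letters match the input read backwards, each shifted +9: train reversed is niart. Read the word backwards and shift each letter +9.
Undoing it on hnuudy: shift back: h−9=y, n−9=e, u−9=l, u−9=l, d−9=u, y−9=p → yellup; then reverse → pulley.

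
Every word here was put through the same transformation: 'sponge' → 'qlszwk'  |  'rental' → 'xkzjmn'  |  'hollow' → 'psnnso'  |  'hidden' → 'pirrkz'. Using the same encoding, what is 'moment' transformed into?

s(18)→q(16) and p(15)→l(11) fit y≡19x+12 (mod 26); the inverse of 19 mod 26 is 11. This is an affine cipher: with a=0,…,z=25, each position x becomes (19x+12) mod 26.
Applying it to moment: m(12)→19·12+12≡6=g; o(14)→19·14+12≡18=s; m(12)→19·12+12≡6=g; e(4)→19·4+12≡10=k; n(13)→19·13+12≡25=z; t(19)→19·19+12≡9=j (all mod 26).

gsgkzj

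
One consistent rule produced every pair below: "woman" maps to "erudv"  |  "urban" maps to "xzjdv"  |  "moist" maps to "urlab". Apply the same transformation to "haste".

The shift depends on letter class: consonant w→e is +8, but vowel o→r is +3. Vowels shift forward by 3 and consonants shift forward by 8.
Applying it to haste: h(cons)+8=p, a(vowel)+3=d, s(cons)+8=a, t(cons)+8=b, e(vowel)+3=h.

pdabh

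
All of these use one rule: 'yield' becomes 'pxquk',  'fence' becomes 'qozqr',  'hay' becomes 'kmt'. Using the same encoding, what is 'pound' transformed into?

pzgab

The output letters match the input read backwards, each shifted +12: yield reversed is dleiy. The word is reversed, then every letter is shifted forward by 12.
On pound: reverse → dnuop; then shift: d+12=p, n+12=z, u+12=g, o+12=a, p+12=b.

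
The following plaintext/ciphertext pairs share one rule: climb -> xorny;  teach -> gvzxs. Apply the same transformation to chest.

xsvhg

Each pair mirrors across the alphabet (c↔x, l↔o, i↔r): positions sum to 25. Each letter is replaced by its mirror in the alphabet: a↔z, b↔y, c↔x, and so on (the Atbash cipher).
On chest: c↔x, h↔s, e↔v, s↔h, t↔g.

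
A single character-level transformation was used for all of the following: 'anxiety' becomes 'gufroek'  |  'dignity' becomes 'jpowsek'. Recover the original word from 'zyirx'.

train

In anxiety: a→g is +6, n→u is +7, x→f is +8, i→r is +9 — the shift increases by 1 each position. Each letter shifts forward by (position + 6), i.e. 6, 7, 8, … — the shift grows by one for each successive letter.
Undoing it on zyirx: z−6=t, y−7=r, i−8=a, r−9=i, x−10=n.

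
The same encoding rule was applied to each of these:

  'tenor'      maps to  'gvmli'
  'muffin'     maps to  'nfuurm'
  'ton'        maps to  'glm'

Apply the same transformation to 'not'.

Each pair mirrors across the alphabet (t↔g, e↔v, n↔m): positions sum to 25. Each letter is replaced by its mirror in the alphabet: a↔z, b↔y, c↔x, and so on (the Atbash cipher).
Applying it to not: n↔m, o↔l, t↔g.

mlg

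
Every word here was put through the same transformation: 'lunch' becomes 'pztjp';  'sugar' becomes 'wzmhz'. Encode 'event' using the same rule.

iakub

In lunch: l→p is +4, u→z is +5, n→t is +6, c→j is +7 — the shift increases by 1 each position. Letter i (0-indexed) is shifted by i+4, so successive shifts are 4, 5, 6, ….
For event: e+4=i, v+5=a, e+6=k, n+7=u, t+8=b.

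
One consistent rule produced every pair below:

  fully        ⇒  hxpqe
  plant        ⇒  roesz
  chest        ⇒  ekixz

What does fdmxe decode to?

daisy

Each letter shifts forward by (position + 2), i.e. 2, 3, 4, … — the shift grows by one for each successive letter.
Decoding fdmxe: f−2=d, d−3=a, m−4=i, x−5=s, e−6=y.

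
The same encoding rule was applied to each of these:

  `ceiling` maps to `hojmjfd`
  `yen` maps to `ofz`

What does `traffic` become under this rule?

The word is reversed, then every letter is shifted forward by 1.
On traffic: reverse → ciffart; then shift: c+1=d, i+1=j, f+1=g, f+1=g, a+1=b, r+1=s, t+1=u.

djggbsu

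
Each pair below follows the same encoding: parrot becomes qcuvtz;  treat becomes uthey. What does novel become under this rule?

In parrot: p→q is +1, a→c is +2, r→u is +3, r→v is +4 — the shift increases by 1 each position. Each letter shifts forward by (position + 1), i.e. 1, 2, 3, … — the shift grows by one for each successive letter.
Applying it to novel: n+1=o, o+2=q, v+3=y, e+4=i, l+5=q.

oqyiq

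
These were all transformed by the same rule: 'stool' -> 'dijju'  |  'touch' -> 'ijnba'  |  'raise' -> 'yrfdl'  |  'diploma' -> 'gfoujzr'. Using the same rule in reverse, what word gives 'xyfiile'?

s(18)→d(3) and t(19)→i(8) fit y≡5x+17 (mod 26); the inverse of 5 mod 26 is 21. Treating letters as 0–25, the rule is x ↦ 5x + 17 (mod 26).
Undoing it on xyfiile: x(23)→21·(23−17)≡22=w; y(24)→21·(24−17)≡17=r; f(5)→21·(5−17)≡8=i; i(8)→21·(8−17)≡19=t; i(8)→21·(8−17)≡19=t; l(11)→21·(11−17)≡4=e; e(4)→21·(4−17)≡13=n (all mod 26).

written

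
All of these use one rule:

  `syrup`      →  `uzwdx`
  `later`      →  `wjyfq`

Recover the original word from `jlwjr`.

The output letters match the input read backwards, each shifted +5: syrup reversed is purys. Two steps: reverse the string, then apply a Caesar shift of +5.
Reversing it on jlwjr: shift back: j−5=e, l−5=g, w−5=r, j−5=e, r−5=m → egrem; then reverse → merge.

merge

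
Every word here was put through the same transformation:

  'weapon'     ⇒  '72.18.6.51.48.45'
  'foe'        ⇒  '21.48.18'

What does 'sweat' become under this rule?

60.72.18.6.63

w(#23)→72 and e(#5)→18: differences scale by 3, so n = 3·pos + 3. The formula is n = 3×(alphabet index, a=1) + 3.
For sweat: s=19→60, w=23→72, e=5→18, a=1→6, t=20→63.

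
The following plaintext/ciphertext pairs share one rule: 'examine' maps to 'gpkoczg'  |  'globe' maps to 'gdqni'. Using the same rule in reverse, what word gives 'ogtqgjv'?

theorem

The output letters match the input read backwards, each shifted +2: examine reversed is enimaxe. The word is reversed, then every letter is shifted forward by 2.
Undoing it on ogtqgjv: shift back: o−2=m, g−2=e, t−2=r, q−2=o, g−2=e, j−2=h, v−2=t → meroeht; then reverse → theorem.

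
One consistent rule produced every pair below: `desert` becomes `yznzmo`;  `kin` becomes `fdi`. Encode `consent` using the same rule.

xjinzio

Compare letters: d→y is +21, e→z is +21, s→n is +21 — a constant shift. Each letter is shifted forward by 21 in the alphabet (a Caesar shift of +21).
For consent: c+21=x, o+21=j, n+21=i, s+21=n, e+21=z, n+21=i, t+21=o.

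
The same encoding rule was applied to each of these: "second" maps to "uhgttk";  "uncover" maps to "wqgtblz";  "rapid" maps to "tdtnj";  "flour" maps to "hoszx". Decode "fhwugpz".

despair

The shift increases by 1 at each position, starting from +2: 2, 3, 4, ….
Undoing it on fhwugpz: f−2=d, h−3=e, w−4=s, u−5=p, g−6=a, p−7=i, z−8=r.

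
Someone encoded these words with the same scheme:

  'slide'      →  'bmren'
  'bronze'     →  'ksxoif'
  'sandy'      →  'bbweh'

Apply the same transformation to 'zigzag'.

Shifts by position in slide: pos 0: s→b (+9), pos 1: l→m (+1), pos 2: i→r (+9), pos 3: d→e (+1) — repeating every 2. The shifts repeat in a cycle of length 2: positions 0,1,… shift by +9, +1, then the pattern repeats.
On zigzag: z+9=i, i+1=j, g+9=p, z+1=a, a+9=j, g+1=h.

ijpajh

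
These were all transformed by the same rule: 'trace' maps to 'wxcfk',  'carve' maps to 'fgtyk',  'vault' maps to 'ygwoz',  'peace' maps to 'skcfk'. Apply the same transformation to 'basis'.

eguly

The shifts repeat in a cycle of length 3: positions 0,1,… shift by +3, +6, +2, then the pattern repeats.
On basis: b+3=e, a+6=g, s+2=u, i+3=l, s+6=y.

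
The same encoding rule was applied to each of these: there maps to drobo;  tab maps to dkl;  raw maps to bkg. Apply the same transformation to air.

Each letter is shifted forward by 10 in the alphabet (a Caesar shift of +10).
Applying it to air: a+10=k, i+10=s, r+10=b.

ksb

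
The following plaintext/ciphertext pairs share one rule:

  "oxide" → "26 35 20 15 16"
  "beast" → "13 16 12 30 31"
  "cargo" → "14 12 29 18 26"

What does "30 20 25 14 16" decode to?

since

o is letter #15 and maps to 26: an offset of 11. Letters become their 1-based position plus 11 (so a→12, b→13, …).
Decoding 30 20 25 14 16: 30→(30−11)÷1=19=s, 20→(20−11)÷1=9=i, 25→(25−11)÷1=14=n, 14→(14−11)÷1=3=c, 16→(16−11)÷1=5=e.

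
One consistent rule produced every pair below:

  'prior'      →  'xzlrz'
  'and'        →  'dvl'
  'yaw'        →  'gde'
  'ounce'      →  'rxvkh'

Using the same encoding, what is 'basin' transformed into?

jdalv

The rule splits by letter class: vowels +3, consonants +8.
Applying it to basin: b(cons)+8=j, a(vowel)+3=d, s(cons)+8=a, i(vowel)+3=l, n(cons)+8=v.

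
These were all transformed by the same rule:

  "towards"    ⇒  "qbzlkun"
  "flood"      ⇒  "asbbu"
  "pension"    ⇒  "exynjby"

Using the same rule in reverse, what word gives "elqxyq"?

t(19)→q(16) and o(14)→b(1) fit y≡3x+11 (mod 26); the inverse of 3 mod 26 is 9. This is an affine cipher: with a=0,…,z=25, each position x becomes (3x+11) mod 26.
Decoding elqxyq: e(4)→9·(4−11)≡15=p; l(11)→9·(11−11)≡0=a; q(16)→9·(16−11)≡19=t; x(23)→9·(23−11)≡4=e; y(24)→9·(24−11)≡13=n; q(16)→9·(16−11)≡19=t (all mod 26).

patent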